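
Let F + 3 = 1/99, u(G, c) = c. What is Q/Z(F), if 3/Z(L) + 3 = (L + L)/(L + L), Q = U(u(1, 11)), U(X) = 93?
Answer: -62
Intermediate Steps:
Q = 93
F = -296/99 (F = -3 + 1/99 = -296/99 ≈ -2.9899)
Z(L) = -3/2 (Z(L) = 3/(-3 + (L + L)/(L + L)) = 3/(-3 + (2*L)/((2*L))) = 3/(-3 + (2*L)*(1/(2*L))) = 3/(-3 + 1) = 3/(-2) = 3*(-1/2) = -3/2)
Q/Z(F) = 93/(-3/2) = 93*(-2/3) = -62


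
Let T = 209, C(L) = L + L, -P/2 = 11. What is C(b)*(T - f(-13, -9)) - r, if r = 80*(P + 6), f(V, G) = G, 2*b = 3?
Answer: 1934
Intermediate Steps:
b = 3/2 (b = (½)*3 = 3/2 ≈ 1.5000)
P = -22 (P = -2*11 = -22)
C(L) = 2*L
r = -1280 (r = 80*(-22 + 6) = 80*(-16) = -1280)
C(b)*(T - f(-13, -9)) - r = (2*(3/2))*(209 - 1*(-9)) - 1*(-1280) = 3*(209 + 9) + 1280 = 3*218 + 1280 = 654 + 1280 = 1934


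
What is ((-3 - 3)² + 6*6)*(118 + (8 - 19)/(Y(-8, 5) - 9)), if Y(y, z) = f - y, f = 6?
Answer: 41688/5 ≈ 8337.6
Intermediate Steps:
Y(y, z) = 6 - y
((-3 - 3)² + 6*6)*(118 + (8 - 19)/(Y(-8, 5) - 9)) = ((-3 - 3)² + 6*6)*(118 + (8 - 19)/((6 - 1*(-8)) - 9)) = ((-6)² + 36)*(118 - 11/((6 + 8) - 9)) = (36 + 36)*(118 - 11/(14 - 9)) = 72*(118 - 11/5) = 72*(579/5) = 41688/5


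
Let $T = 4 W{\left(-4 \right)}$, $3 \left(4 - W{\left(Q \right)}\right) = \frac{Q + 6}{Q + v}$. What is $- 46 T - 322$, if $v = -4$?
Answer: $- \frac{3220}{3} \approx -1073.3$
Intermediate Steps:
$W{\left(Q \right)} = 4 - \frac{6 + Q}{3 \left(-4 + Q\right)}$ ($W{\left(Q \right)} = 4 - \frac{\left(Q + 6\right) \frac{1}{Q - 4}}{3} = 4 - \frac{\left(6 + Q\right) \frac{1}{-4 + Q}}{3} = 4 - \frac{\frac{1}{-4 + Q} \left(6 + Q\right)}{3} = 4 - \frac{6 + Q}{3 \left(-4 + Q\right)}$)
$T = \frac{49}{3}$ ($T = 4 \frac{-54 + 11 \left(-4\right)}{3 \left(-4 - 4\right)} = 4 \frac{-54 - 44}{3 \left(-8\right)} = 4 \cdot \frac{1}{3} \left(- \frac{1}{8}\right) \left(-98\right) = 4 \cdot \frac{49}{12} = \frac{49}{3} \approx 16.333$)
$- 46 T - 322 = \left(-46\right) \frac{49}{3} - 322 = - \frac{2254}{3} - 322 = - \frac{3220}{3}$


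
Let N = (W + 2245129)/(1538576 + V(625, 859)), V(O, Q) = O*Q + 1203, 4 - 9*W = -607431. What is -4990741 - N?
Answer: -46638200579561/9344943 ≈ -4.9907e+6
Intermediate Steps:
W = 607435/9 (W = 4/9 - ⅑*(-607431) = 4/9 + 202477/3 = 607435/9 ≈ 67493.)
V(O, Q) = 1203 + O*Q
N = 10406798/9344943 (N = (607435/9 + 2245129)/(1538576 + (1203 + 625*859)) = 20813596/(9*(1538576 + (1203 + 536875))) = 20813596/(9*(1538576 + 538078)) = (20813596/9)/2076654 = (20813596/9)*(1/2076654) = 10406798/9344943 ≈ 1.1136)
-4990741 - N = -4990741 - 1*10406798/9344943 = -4990741 - 10406798/9344943 = -46638200579561/9344943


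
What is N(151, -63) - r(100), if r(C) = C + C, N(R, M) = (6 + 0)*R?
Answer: 706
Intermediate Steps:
N(R, M) = 6*R
r(C) = 2*C
N(151, -63) - r(100) = 6*151 - 2*100 = 906 - 1*200 = 906 - 200 = 706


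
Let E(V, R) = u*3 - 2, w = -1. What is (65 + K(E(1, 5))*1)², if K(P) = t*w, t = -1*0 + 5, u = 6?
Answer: 3600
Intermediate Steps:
t = 5 (t = 0 + 5 = 5)
E(V, R) = 16 (E(V, R) = 6*3 - 2 = 18 - 2 = 16)
K(P) = -5 (K(P) = 5*(-1) = -5)
(65 + K(E(1, 5))*1)² = (65 - 5*1)² = (65 - 5)² = 60² = 3600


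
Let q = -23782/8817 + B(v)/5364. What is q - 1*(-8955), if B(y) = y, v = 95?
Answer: 141131505169/15764796 ≈ 8952.3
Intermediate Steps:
q = -42243011/15764796 (q = -23782/8817 + 95/5364 = -42243011/15764796 ≈ -2.6796)
q - 1*(-8955) = -42243011/15764796 - 1*(-8955) = -42243011/15764796 + 8955 = 141131505169/15764796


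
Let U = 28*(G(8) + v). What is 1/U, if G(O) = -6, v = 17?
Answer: 1/308 ≈ 0.0032468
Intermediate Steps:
U = 308 (U = 28*(-6 + 17) = 28*11 = 308)
1/U = 1/308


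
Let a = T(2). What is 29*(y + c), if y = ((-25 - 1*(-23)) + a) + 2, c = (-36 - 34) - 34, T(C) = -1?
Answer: -3045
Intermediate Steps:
c = -104 (c = -70 - 34 = -104)
a = -1
y = -1 (y = ((-25 - 1*(-23)) - 1) + 2 = ((-25 + 23) - 1) + 2 = (-2 - 1) + 2 = -3 + 2 = -1)
29*(y + c) = 29*(-1 - 104) = 29*(-105) = -3045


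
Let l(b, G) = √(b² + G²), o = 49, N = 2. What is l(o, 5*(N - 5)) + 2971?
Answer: 2971 + √2626 ≈ 3022.2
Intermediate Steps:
l(b, G) = √(G² + b²)
l(o, 5*(N - 5)) + 2971 = √((5*(2 - 5))² + 49²) + 2971 = √((5*(-3))² + 2401) + 2971 = √((-15)² + 2401) + 2971 = √(225 + 2401) + 2971 = √2626 + 2971 = 2971 + √2626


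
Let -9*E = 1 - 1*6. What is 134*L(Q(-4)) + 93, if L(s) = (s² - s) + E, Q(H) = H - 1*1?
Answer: 37687/9 ≈ 4187.4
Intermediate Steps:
Q(H) = -1 + H (Q(H) = H - 1 = -1 + H)
E = 5/9 (E = -(1 - 1*6)/9 = -(1 - 6)/9 = -⅑*(-5) = 5/9 ≈ 0.55556)
L(s) = 5/9 + s² - s (L(s) = (s² - s) + 5/9 = 5/9 + s² - s)
134*L(Q(-4)) + 93 = 134*(5/9 + (-1 - 4)² - (-1 - 4)) + 93 = 134*(5/9 + (-5)² - 1*(-5)) + 93 = 134*(5/9 + 25 + 5) + 93 = 134*(275/9) + 93 = 36850/9 + 93 = 37687/9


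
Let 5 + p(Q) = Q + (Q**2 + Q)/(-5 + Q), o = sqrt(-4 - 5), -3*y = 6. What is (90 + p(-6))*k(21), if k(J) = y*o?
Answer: -5034*I/11 ≈ -457.64*I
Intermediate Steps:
y = -2 (y = -1/3*6 = -2)
o = 3*I (o = sqrt(-9) = 3*I ≈ 3.0*I)
k(J) = -6*I
p(Q) = -5 + Q + (Q + Q**2)/(-5 + Q) (p(Q) = -5 + (Q + (Q**2 + Q)/(-5 + Q)) = -5 + (Q + (Q + Q**2)/(-5 + Q)) = -5 + Q + (Q + Q**2)/(-5 + Q))
(90 + p(-6))*k(21) = (90 + (25 - 9*(-6) + 2*(-6)**2)/(-5 - 6))*(-6*I) = (90 + (25 + 54 + 2*36)/(-11))*(-6*I) = (90 - (25 + 54 + 72)/11)*(-6*I) = (90 - 1/11*151)*(-6*I) = (90 - 151/11)*(-6*I) = 839*(-6*I)/11 = -5034*I/11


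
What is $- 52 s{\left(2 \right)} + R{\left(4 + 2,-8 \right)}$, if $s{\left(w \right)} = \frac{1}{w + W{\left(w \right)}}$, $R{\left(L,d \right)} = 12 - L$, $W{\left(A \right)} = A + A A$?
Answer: $- \frac{1}{2} \approx -0.5$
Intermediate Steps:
$W{\left(A \right)} = A + A^{2}$
$s{\left(w \right)} = \frac{1}{w + w \left(1 + w\right)}$
$- 52 s{\left(2 \right)} + R{\left(4 + 2,-8 \right)} = - 52 \frac{1}{2 \left(2 + 2\right)} + \left(12 - \left(4 + 2\right)\right) = - 52 \frac{1}{2 \cdot 4} + \left(12 - 6\right) = - 52 \cdot \frac{1}{2} \cdot \frac{1}{4} + \left(12 - 6\right) = \left(-52\right) \frac{1}{8} + 6 = - \frac{13}{2} + 6 = - \frac{1}{2}$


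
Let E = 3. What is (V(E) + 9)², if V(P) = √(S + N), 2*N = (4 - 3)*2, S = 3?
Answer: 121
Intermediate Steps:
N = 1 (N = ((4 - 3)*2)/2 = (1*2)/2 = (½)*2 = 1)
V(P) = 2 (V(P) = √(3 + 1) = √4 = 2)
(V(E) + 9)² = (2 + 9)² = 11² = 121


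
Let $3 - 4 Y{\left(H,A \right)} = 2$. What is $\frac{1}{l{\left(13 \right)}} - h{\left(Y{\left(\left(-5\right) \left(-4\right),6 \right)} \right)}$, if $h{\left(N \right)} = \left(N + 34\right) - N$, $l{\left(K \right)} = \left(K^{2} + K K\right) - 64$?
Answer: $- \frac{9315}{274} \approx -33.996$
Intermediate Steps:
$Y{\left(H,A \right)} = \frac{1}{4}$ ($Y{\left(H,A \right)} = \frac{3}{4} - \frac{1}{2} = \frac{1}{4}$)
$l{\left(K \right)} = -64 + 2 K^{2}$ ($l{\left(K \right)} = \left(K^{2} + K^{2}\right) - 64 = 2 K^{2} - 64 = -64 + 2 K^{2}$)
$h{\left(N \right)} = 34$ ($h{\left(N \right)} = \left(34 + N\right) - N = 34$)
$\frac{1}{l{\left(13 \right)}} - h{\left(Y{\left(\left(-5\right) \left(-4\right),6 \right)} \right)} = \frac{1}{-64 + 2 \cdot 13^{2}} - 34 = \frac{1}{-64 + 2 \cdot 169} - 34 = \frac{1}{-64 + 338} - 34 = \frac{1}{274} - 34 = - \frac{9315}{274}$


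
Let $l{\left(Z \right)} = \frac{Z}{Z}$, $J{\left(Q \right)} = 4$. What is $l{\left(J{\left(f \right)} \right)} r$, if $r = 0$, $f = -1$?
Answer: $0$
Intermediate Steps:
$l{\left(Z \right)} = 1$
$l{\left(J{\left(f \right)} \right)} r = 1 \cdot 0 = 0$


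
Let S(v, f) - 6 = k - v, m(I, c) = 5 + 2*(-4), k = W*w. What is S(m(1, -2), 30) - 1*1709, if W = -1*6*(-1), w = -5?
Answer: -1730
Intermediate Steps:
W = 6 (W = -6*(-1) = 6)
k = -30 (k = 6*(-5) = -30)
m(I, c) = -3 (m(I, c) = 5 - 8 = -3)
S(v, f) = -24 - v (S(v, f) = 6 + (-30 - v) = -24 - v)
S(m(1, -2), 30) - 1*1709 = (-24 - 1*(-3)) - 1*1709 = (-24 + 3) - 1709 = -21 - 1709 = -1730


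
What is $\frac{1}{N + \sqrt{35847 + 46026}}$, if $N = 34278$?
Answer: $\frac{11426}{391633137} - \frac{\sqrt{9097}}{391633137} \approx 2.8932 \cdot 10^{-5}$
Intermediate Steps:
$\frac{1}{N + \sqrt{35847 + 46026}} = \frac{1}{34278 + \sqrt{35847 + 46026}} = \frac{1}{34278 + \sqrt{81873}} = \frac{1}{34278 + 3 \sqrt{9097}}$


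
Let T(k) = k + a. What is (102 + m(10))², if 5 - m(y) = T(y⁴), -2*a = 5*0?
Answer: 97871449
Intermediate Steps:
a = 0 (a = -5*0/2 = -½*0 = 0)
T(k) = k (T(k) = k + 0 = k)
m(y) = 5 - y⁴
(102 + m(10))² = (102 + (5 - 1*10⁴))² = (102 + (5 - 1*10000))² = (102 + (5 - 10000))² = (102 - 9995)² = (-9893)² = 97871449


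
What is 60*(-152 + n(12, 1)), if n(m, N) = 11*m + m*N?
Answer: -480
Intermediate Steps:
n(m, N) = 11*m + N*m
60*(-152 + n(12, 1)) = 60*(-152 + 12*(11 + 1)) = 60*(-152 + 12*12) = 60*(-152 + 144) = 60*(-8) = -480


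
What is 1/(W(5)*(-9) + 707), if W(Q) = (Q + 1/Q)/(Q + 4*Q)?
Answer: 125/88141 ≈ 0.0014182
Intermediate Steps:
W(Q) = (Q + 1/Q)/(5*Q) (W(Q) = (Q + 1/Q)/((5*Q)) = (Q + 1/Q)*(1/(5*Q)) = (Q + 1/Q)/(5*Q))
1/(W(5)*(-9) + 707) = 1/(((⅕)*(1 + 5²)/5²)*(-9) + 707) = 1/(((⅕)*(1/25)*(1 + 25))*(-9) + 707) = 1/(((⅕)*(1/25)*26)*(-9) + 707) = 1/((26/125)*(-9) + 707) = 1/(-234/125 + 707) = 1/(88141/125) = 125/88141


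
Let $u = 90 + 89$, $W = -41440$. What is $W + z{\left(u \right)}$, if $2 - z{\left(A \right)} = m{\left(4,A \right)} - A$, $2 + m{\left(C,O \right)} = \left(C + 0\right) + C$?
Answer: $-41265$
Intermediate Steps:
$m{\left(C,O \right)} = -2 + 2 C$ ($m{\left(C,O \right)} = -2 + \left(\left(C + 0\right) + C\right) = -2 + \left(C + C\right) = -2 + 2 C$)
$u = 179$
$z{\left(A \right)} = -4 + A$ ($z{\left(A \right)} = 2 - \left(\left(-2 + 2 \cdot 4\right) - A\right) = 2 - \left(\left(-2 + 8\right) - A\right) = 2 - \left(6 - A\right) = 2 + \left(-6 + A\right) = -4 + A$)
$W + z{\left(u \right)} = -41440 + \left(-4 + 179\right) = -41440 + 175 = -41265$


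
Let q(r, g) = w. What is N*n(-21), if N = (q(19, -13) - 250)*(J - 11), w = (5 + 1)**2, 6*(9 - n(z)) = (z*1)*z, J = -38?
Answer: -676347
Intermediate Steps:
n(z) = 9 - z**2/6 (n(z) = 9 - z*1*z/6 = 9 - z*z/6 = 9 - z**2/6)
w = 36 (w = 6**2 = 36)
q(r, g) = 36
N = 10486 (N = (36 - 250)*(-38 - 11) = -214*(-49) = 10486)
N*n(-21) = 10486*(9 - 1/6*(-21)**2) = 10486*(9 - 1/6*441) = 10486*(9 - 147/2) = 10486*(-129/2) = -676347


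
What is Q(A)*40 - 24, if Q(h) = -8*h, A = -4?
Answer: 1256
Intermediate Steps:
Q(A)*40 - 24 = -8*(-4)*40 - 24 = 32*40 - 24 = 1280 - 24 = 1256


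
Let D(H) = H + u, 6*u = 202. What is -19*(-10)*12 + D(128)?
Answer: 7325/3 ≈ 2441.7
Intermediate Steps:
u = 101/3 (u = (1/6)*202 = 101/3 ≈ 33.667)
D(H) = 101/3 + H (D(H) = H + 101/3 = 101/3 + H)
-19*(-10)*12 + D(128) = -19*(-10)*12 + (101/3 + 128) = 190*12 + 485/3 = 2280 + 485/3 = 7325/3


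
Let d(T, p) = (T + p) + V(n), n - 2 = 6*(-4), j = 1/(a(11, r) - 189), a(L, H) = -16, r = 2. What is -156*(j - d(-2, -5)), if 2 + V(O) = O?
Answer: -991224/205 ≈ -4835.2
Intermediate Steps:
j = -1/205 (j = 1/(-16 - 189) = 1/(-205) = -1/205 ≈ -0.0048781)
n = -22 (n = 2 + 6*(-4) = 2 - 24 = -22)
V(O) = -2 + O
d(T, p) = -24 + T + p (d(T, p) = (T + p) + (-2 - 22) = (T + p) - 24 = -24 + T + p)
-156*(j - d(-2, -5)) = -156*(-1/205 - (-24 - 2 - 5)) = -156*(-1/205 - 1*(-31)) = -156*(-1/205 + 31) = -156*6354/205 = -991224/205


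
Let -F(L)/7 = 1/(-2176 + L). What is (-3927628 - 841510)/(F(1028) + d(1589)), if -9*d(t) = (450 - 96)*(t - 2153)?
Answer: -782138632/3638177 ≈ -214.98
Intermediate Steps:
F(L) = -7/(-2176 + L)
d(t) = 254054/3 - 118*t/3 (d(t) = -(450 - 96)*(t - 2153)/9 = -118*(-2153 + t)/3 = -(-762162 + 354*t)/9 = 254054/3 - 118*t/3)
(-3927628 - 841510)/(F(1028) + d(1589)) = (-3927628 - 841510)/(-7/(-2176 + 1028) + (254054/3 - 118/3*1589)) = -4769138/(-7/(-1148) + (254054/3 - 187502/3)) = -4769138/(-7*(-1/1148) + 22184) = -4769138/(1/164 + 22184) = -4769138/3638177/164 = -4769138*164/3638177 = -782138632/3638177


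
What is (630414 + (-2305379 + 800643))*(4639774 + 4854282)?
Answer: -8300862030032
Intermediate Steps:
(630414 + (-2305379 + 800643))*(4639774 + 4854282) = (630414 - 1504736)*9494056 = -874322*9494056 = -8300862030032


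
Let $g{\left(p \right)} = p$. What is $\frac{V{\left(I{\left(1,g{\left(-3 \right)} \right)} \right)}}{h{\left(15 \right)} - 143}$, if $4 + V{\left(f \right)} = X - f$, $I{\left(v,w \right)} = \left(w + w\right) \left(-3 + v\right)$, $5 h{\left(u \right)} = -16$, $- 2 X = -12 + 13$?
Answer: $\frac{165}{1462} \approx 0.11286$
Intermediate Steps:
$X = - \frac{1}{2}$ ($X = - \frac{-12 + 13}{2} = \left(- \frac{1}{2}\right) 1 = - \frac{1}{2} \approx -0.5$)
$h{\left(u \right)} = - \frac{16}{5}$ ($h{\left(u \right)} = \frac{1}{5} \left(-16\right) = - \frac{16}{5}$)
$I{\left(v,w \right)} = 2 w \left(-3 + v\right)$
$V{\left(f \right)} = - \frac{9}{2} - f$ ($V{\left(f \right)} = -4 - \left(\frac{1}{2} + f\right) = - \frac{9}{2} - f$)
$\frac{V{\left(I{\left(1,g{\left(-3 \right)} \right)} \right)}}{h{\left(15 \right)} - 143} = \frac{- \frac{9}{2} - 2 \left(-3\right) \left(-3 + 1\right)}{- \frac{16}{5} - 143} = \frac{- \frac{9}{2} - 2 \left(-3\right) \left(-2\right)}{- \frac{731}{5}} = \left(- \frac{9}{2} - 12\right) \left(- \frac{5}{731}\right) = \left(- \frac{33}{2}\right) \left(- \frac{5}{731}\right) = \frac{165}{1462}$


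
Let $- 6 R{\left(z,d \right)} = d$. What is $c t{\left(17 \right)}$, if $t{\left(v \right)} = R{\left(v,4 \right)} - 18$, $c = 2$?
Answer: $- \frac{112}{3} \approx -37.333$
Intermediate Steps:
$R{\left(z,d \right)} = - \frac{d}{6}$
$t{\left(v \right)} = - \frac{56}{3}$ ($t{\left(v \right)} = \left(- \frac{1}{6}\right) 4 - 18 = - \frac{2}{3} - 18 = - \frac{56}{3}$)
$c t{\left(17 \right)} = 2 \left(- \frac{56}{3}\right) = - \frac{112}{3}$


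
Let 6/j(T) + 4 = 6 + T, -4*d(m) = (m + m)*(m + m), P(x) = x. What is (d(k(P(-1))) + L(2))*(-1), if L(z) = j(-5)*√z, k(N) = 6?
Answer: 36 + 2*√2 ≈ 38.828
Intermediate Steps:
d(m) = -m² (d(m) = -(m + m)*(m + m)/4 = -2*m*2*m/4 = -m²)
j(T) = 6/(2 + T) (j(T) = 6/(-4 + (6 + T)) = 6/(2 + T))
L(z) = -2*√z (L(z) = (6/(2 - 5))*√z = (6/(-3))*√z = (6*(-⅓))*√z = -2*√z)
(d(k(P(-1))) + L(2))*(-1) = (-1*6² - 2*√2)*(-1) = (-1*36 - 2*√2)*(-1) = (-36 - 2*√2)*(-1) = 36 + 2*√2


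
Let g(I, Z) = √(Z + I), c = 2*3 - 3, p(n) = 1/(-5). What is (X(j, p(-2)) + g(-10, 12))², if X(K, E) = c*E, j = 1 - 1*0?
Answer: 59/25 - 6*√2/5 ≈ 0.66294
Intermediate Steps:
p(n) = -⅕
c = 3 (c = 6 - 3 = 3)
g(I, Z) = √(I + Z)
j = 1 (j = 1 + 0 = 1)
X(K, E) = 3*E
(X(j, p(-2)) + g(-10, 12))² = (3*(-⅕) + √(-10 + 12))² = (-⅗ + √2)²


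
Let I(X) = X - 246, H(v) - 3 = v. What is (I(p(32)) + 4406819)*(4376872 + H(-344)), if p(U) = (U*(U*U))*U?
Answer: 23874628708119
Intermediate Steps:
H(v) = 3 + v
p(U) = U⁴ (p(U) = (U*U²)*U = U³*U = U⁴)
I(X) = -246 + X
(I(p(32)) + 4406819)*(4376872 + H(-344)) = ((-246 + 32⁴) + 4406819)*(4376872 + (3 - 344)) = ((-246 + 1048576) + 4406819)*(4376872 - 341) = (1048330 + 4406819)*4376531 = 5455149*4376531 = 23874628708119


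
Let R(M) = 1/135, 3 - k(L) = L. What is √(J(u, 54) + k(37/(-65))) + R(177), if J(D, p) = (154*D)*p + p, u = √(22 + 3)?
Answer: 1/135 + √175918730/65 ≈ 204.06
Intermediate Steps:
k(L) = 3 - L
u = 5 (u = √25 = 5)
R(M) = 1/135
J(D, p) = p + 154*D*p (J(D, p) = 154*D*p + p = p + 154*D*p)
√(J(u, 54) + k(37/(-65))) + R(177) = √(54*(1 + 154*5) + (3 - 37/(-65))) + 1/135 = √(54*(1 + 770) + (3 - 37*(-1)/65)) + 1/135 = √(54*771 + (3 - 1*(-37/65))) + 1/135 = √(41634 + (3 + 37/65)) + 1/135 = √(41634 + 232/65) + 1/135 = √(2706442/65) + 1/135 = √175918730/65 + 1/135 = 1/135 + √175918730/65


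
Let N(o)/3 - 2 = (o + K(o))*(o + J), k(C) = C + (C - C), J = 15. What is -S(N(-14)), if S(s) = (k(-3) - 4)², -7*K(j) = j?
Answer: -49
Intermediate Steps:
K(j) = -j/7
k(C) = C (k(C) = C + 0 = C)
N(o) = 6 + 18*o*(15 + o)/7 (N(o) = 6 + 3*((o - o/7)*(o + 15)) = 6 + 3*((6*o/7)*(15 + o)) = 6 + 3*(6*o*(15 + o)/7) = 6 + 18*o*(15 + o)/7)
S(s) = 49 (S(s) = (-3 - 4)² = (-7)² = 49)
-S(N(-14)) = -1*49 = -49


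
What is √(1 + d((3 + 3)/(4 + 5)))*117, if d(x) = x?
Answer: 39*√15 ≈ 151.05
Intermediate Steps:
√(1 + d((3 + 3)/(4 + 5)))*117 = √(1 + (3 + 3)/(4 + 5))*117 = √(1 + 6/9)*117 = √(1 + 6*(⅑))*117 = √(1 + ⅔)*117 = √(5/3)*117 = (√15/3)*117 = 39*√15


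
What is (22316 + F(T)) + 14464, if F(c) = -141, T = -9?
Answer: 36639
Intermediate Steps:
(22316 + F(T)) + 14464 = (22316 - 141) + 14464 = 22175 + 14464 = 36639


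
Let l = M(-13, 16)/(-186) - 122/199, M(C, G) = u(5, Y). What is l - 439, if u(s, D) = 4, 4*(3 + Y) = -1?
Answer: -8136317/18507 ≈ -439.63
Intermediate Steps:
Y = -13/4 (Y = -3 + (¼)*(-1) = -3 - ¼ = -13/4 ≈ -3.2500)
M(C, G) = 4
l = -11744/18507 (l = 4/(-186) - 122/199 = 4*(-1/186) - 122*1/199 = -2/93 - 122/199 = -11744/18507 ≈ -0.63457)
l - 439 = -11744/18507 - 439 = -8136317/18507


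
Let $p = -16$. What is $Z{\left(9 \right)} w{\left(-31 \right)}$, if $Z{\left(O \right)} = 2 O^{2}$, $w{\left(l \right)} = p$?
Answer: $-2592$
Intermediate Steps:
$w{\left(l \right)} = -16$
$Z{\left(9 \right)} w{\left(-31 \right)} = 2 \cdot 9^{2} \left(-16\right) = 2 \cdot 81 \left(-16\right) = 162 \left(-16\right) = -2592$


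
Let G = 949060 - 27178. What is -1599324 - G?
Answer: -2521206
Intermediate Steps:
G = 921882
-1599324 - G = -1599324 - 1*921882 = -1599324 - 921882 = -2521206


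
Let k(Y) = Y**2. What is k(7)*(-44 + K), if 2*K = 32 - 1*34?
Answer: -2205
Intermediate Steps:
K = -1 (K = (32 - 1*34)/2 = (32 - 34)/2 = (1/2)*(-2) = -1)
k(7)*(-44 + K) = 7**2*(-44 - 1) = 49*(-45) = -2205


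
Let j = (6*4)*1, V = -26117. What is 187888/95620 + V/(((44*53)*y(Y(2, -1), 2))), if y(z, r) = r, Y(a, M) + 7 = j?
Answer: -405249477/111492920 ≈ -3.6348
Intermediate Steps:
j = 24 (j = 24*1 = 24)
Y(a, M) = 17 (Y(a, M) = -7 + 24 = 17)
187888/95620 + V/(((44*53)*y(Y(2, -1), 2))) = 187888/95620 - 26117/((44*53)*2) = 187888*(1/95620) - 26117/(2332*2) = 46972/23905 - 26117/4664 = -405249477/111492920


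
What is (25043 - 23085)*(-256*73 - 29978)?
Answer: -95288028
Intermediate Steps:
(25043 - 23085)*(-256*73 - 29978) = 1958*(-18688 - 29978) = 1958*(-48666) = -95288028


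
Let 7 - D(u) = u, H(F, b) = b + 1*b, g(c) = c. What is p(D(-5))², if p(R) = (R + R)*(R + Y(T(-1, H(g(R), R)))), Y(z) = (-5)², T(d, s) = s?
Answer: 788544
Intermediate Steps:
H(F, b) = 2*b (H(F, b) = b + b = 2*b)
Y(z) = 25
D(u) = 7 - u
p(R) = 2*R*(25 + R) (p(R) = (R + R)*(R + 25) = (2*R)*(25 + R) = 2*R*(25 + R))
p(D(-5))² = (2*(7 - 1*(-5))*(25 + (7 - 1*(-5))))² = (2*(7 + 5)*(25 + (7 + 5)))² = (2*12*(25 + 12))² = (2*12*37)² = 888² = 788544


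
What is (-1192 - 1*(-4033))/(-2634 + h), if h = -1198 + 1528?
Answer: -947/768 ≈ -1.2331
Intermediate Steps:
h = 330
(-1192 - 1*(-4033))/(-2634 + h) = (-1192 - 1*(-4033))/(-2634 + 330) = (-1192 + 4033)/(-2304) = 2841*(-1/2304) = -947/768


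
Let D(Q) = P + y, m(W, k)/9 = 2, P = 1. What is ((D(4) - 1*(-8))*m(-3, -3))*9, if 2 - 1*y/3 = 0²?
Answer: 2430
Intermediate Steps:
y = 6 (y = 6 - 3*0² = 6 - 3*0 = 6 + 0 = 6)
m(W, k) = 18 (m(W, k) = 9*2 = 18)
D(Q) = 7 (D(Q) = 1 + 6 = 7)
((D(4) - 1*(-8))*m(-3, -3))*9 = ((7 - 1*(-8))*18)*9 = ((7 + 8)*18)*9 = (15*18)*9 = 270*9 = 2430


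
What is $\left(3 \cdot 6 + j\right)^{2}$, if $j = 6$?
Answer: $576$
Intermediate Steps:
$\left(3 \cdot 6 + j\right)^{2} = \left(3 \cdot 6 + 6\right)^{2} = \left(18 + 6\right)^{2} = 24^{2} = 576$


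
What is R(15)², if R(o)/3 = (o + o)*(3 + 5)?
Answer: 518400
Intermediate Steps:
R(o) = 48*o (R(o) = 3*((o + o)*(3 + 5)) = 3*((2*o)*8) = 3*(16*o) = 48*o)
R(15)² = (48*15)² = 720² = 518400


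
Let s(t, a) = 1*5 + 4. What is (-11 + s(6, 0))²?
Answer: 4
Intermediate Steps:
s(t, a) = 9 (s(t, a) = 5 + 4 = 9)
(-11 + s(6, 0))² = (-11 + 9)² = (-2)² = 4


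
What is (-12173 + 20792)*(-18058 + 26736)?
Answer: 74795682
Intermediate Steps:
(-12173 + 20792)*(-18058 + 26736) = 8619*8678 = 74795682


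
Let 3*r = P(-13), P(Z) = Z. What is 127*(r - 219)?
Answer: -85090/3 ≈ -28363.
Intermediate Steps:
r = -13/3 (r = (⅓)*(-13) = -13/3 ≈ -4.3333)
127*(r - 219) = 127*(-13/3 - 219) = 127*(-670/3) = -85090/3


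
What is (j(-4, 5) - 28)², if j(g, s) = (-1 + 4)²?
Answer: 361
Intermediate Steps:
j(g, s) = 9 (j(g, s) = 3² = 9)
(j(-4, 5) - 28)² = (9 - 28)² = (-19)² = 361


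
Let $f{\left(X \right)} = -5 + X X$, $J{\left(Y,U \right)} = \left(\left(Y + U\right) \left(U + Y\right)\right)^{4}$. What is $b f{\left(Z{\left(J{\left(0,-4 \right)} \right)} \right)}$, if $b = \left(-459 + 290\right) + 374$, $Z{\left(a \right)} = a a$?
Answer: $3781582535110458080255$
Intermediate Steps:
$J{\left(Y,U \right)} = \left(U + Y\right)^{8}$ ($J{\left(Y,U \right)} = \left(\left(U + Y\right) \left(U + Y\right)\right)^{4} = \left(\left(U + Y\right)^{2}\right)^{4} = \left(U + Y\right)^{8}$)
$Z{\left(a \right)} = a^{2}$
$f{\left(X \right)} = -5 + X^{2}$
$b = 205$ ($b = -169 + 374 = 205$)
$b f{\left(Z{\left(J{\left(0,-4 \right)} \right)} \right)} = 205 \left(-5 + \left(\left(\left(-4 + 0\right)^{8}\right)^{2}\right)^{2}\right) = 205 \left(-5 + \left(\left(\left(-4\right)^{8}\right)^{2}\right)^{2}\right) = 205 \left(-5 + \left(65536^{2}\right)^{2}\right) = 205 \left(-5 + 4294967296^{2}\right) = 205 \left(-5 + 18446744073709551616\right) = 205 \cdot 18446744073709551611 = 3781582535110458080255$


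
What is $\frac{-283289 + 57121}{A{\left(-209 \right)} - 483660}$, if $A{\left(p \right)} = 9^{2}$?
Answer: $\frac{226168}{483579} \approx 0.4677$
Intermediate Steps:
$A{\left(p \right)} = 81$
$\frac{-283289 + 57121}{A{\left(-209 \right)} - 483660} = \frac{-283289 + 57121}{81 - 483660} = - \frac{226168}{-483579} = \left(-226168\right) \left(- \frac{1}{483579}\right) = \frac{226168}{483579}$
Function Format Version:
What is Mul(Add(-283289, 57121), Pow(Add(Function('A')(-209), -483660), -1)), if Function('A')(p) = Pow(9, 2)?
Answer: Rational(226168, 483579) ≈ 0.46770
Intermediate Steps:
Function('A')(p) = 81
Mul(Add(-283289, 57121), Pow(Add(Function('A')(-209), -483660), -1)) = Mul(Add(-283289, 57121), Pow(Add(81, -483660), -1)) = Mul(-226168, Pow(-483579, -1)) = Mul(-226168, Rational(-1, 483579)) = Rational(226168, 483579)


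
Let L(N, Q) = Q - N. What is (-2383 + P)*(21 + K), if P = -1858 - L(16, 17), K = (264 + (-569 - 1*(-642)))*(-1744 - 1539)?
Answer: 4693136700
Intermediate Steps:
K = -1106371 (K = (264 + (-569 + 642))*(-3283) = (264 + 73)*(-3283) = 337*(-3283) = -1106371)
P = -1859 (P = -1858 - (17 - 1*16) = -1858 - (17 - 16) = -1858 - 1*1 = -1858 - 1 = -1859)
(-2383 + P)*(21 + K) = (-2383 - 1859)*(21 - 1106371) = -4242*(-1106350) = 4693136700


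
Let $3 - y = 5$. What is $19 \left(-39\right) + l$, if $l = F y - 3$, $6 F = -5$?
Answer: $- \frac{2227}{3} \approx -742.33$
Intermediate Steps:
$y = -2$ ($y = 3 - 5 = -2$)
$F = - \frac{5}{6}$ ($F = \frac{1}{6} \left(-5\right) = - \frac{5}{6} \approx -0.83333$)
$l = - \frac{4}{3}$ ($l = \left(- \frac{5}{6}\right) \left(-2\right) - 3 = \frac{5}{3} - 3 = - \frac{4}{3} \approx -1.3333$)
$19 \left(-39\right) + l = 19 \left(-39\right) - \frac{4}{3} = -741 - \frac{4}{3} = - \frac{2227}{3}$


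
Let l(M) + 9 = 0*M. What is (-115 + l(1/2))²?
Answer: 15376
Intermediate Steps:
l(M) = -9 (l(M) = -9 + 0*M = -9 + 0 = -9)
(-115 + l(1/2))² = (-115 - 9)² = (-124)² = 15376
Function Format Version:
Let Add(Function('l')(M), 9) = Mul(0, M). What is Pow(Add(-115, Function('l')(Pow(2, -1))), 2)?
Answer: 15376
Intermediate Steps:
Function('l')(M) = -9 (Function('l')(M) = Add(-9, Mul(0, M)) = Add(-9, 0) = -9)
Pow(Add(-115, Function('l')(Pow(2, -1))), 2) = Pow(Add(-115, -9), 2) = Pow(-124, 2) = 15376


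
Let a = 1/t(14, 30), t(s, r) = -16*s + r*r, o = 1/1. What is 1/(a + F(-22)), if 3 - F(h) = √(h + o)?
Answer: 1371604/13713337 + 456976*I*√21/13713337 ≈ 0.10002 + 0.15271*I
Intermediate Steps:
o = 1
F(h) = 3 - √(1 + h) (F(h) = 3 - √(h + 1) = 3 - √(1 + h))
t(s, r) = r² - 16*s (t(s, r) = -16*s + r² = r² - 16*s)
a = 1/676 (a = 1/(30² - 16*14) = 1/(900 - 224) = 1/676 ≈ 0.0014793)
1/(a + F(-22)) = 1/(1/676 + (3 - √(1 - 22))) = 1/(1/676 + (3 - √(-21))) = 1/(1/676 + (3 - I*√21)) = 1/(2029/676 - I*√21)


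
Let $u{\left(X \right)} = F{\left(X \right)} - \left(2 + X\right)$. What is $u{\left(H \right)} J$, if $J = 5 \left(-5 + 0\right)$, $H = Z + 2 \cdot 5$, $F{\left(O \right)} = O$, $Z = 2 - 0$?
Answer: $50$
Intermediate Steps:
$Z = 2$ ($Z = 2 + 0 = 2$)
$H = 12$ ($H = 2 + 2 \cdot 5 = 2 + 10 = 12$)
$J = -25$ ($J = 5 \left(-5\right) = -25$)
$u{\left(X \right)} = -2$ ($u{\left(X \right)} = X - \left(2 + X\right) = -2$)
$u{\left(H \right)} J = \left(-2\right) \left(-25\right) = 50$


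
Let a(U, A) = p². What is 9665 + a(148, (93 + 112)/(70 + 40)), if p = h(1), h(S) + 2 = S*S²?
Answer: 9666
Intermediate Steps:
h(S) = -2 + S³ (h(S) = -2 + S*S² = -2 + S³)
p = -1 (p = -2 + 1³ = -2 + 1 = -1)
a(U, A) = 1 (a(U, A) = (-1)² = 1)
9665 + a(148, (93 + 112)/(70 + 40)) = 9665 + 1 = 9666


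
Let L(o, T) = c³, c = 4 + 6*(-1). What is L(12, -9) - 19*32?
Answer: -616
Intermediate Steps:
c = -2 (c = 4 - 6 = -2)
L(o, T) = -8 (L(o, T) = (-2)³ = -8)
L(12, -9) - 19*32 = -8 - 19*32 = -8 - 608 = -616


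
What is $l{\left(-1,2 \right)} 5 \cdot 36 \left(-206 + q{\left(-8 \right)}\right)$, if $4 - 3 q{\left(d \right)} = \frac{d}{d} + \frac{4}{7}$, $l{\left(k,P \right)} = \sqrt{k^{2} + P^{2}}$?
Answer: $- \frac{258540 \sqrt{5}}{7} \approx -82588.0$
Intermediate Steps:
$l{\left(k,P \right)} = \sqrt{P^{2} + k^{2}}$
$q{\left(d \right)} = \frac{17}{21}$ ($q{\left(d \right)} = \frac{4}{3} - \frac{\frac{d}{d} + \frac{4}{7}}{3} = \frac{4}{3} - \frac{1 + 4 \cdot \frac{1}{7}}{3} = \frac{4}{3} - \frac{1 + \frac{4}{7}}{3} = \frac{4}{3} - \frac{11}{21} = \frac{17}{21}$)
$l{\left(-1,2 \right)} 5 \cdot 36 \left(-206 + q{\left(-8 \right)}\right) = \sqrt{2^{2} + \left(-1\right)^{2}} \cdot 5 \cdot 36 \left(-206 + \frac{17}{21}\right) = \sqrt{4 + 1} \cdot 5 \cdot 36 \left(- \frac{4309}{21}\right) = \sqrt{5} \cdot 5 \left(- \frac{51708}{7}\right) = 5 \sqrt{5} \left(- \frac{51708}{7}\right) = - \frac{258540 \sqrt{5}}{7}$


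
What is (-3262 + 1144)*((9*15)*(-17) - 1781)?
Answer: 8632968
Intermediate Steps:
(-3262 + 1144)*((9*15)*(-17) - 1781) = -2118*(135*(-17) - 1781) = -2118*(-2295 - 1781) = -2118*(-4076) = 8632968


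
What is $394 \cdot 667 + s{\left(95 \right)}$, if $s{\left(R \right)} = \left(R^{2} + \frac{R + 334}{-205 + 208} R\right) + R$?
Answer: $285503$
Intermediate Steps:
$s{\left(R \right)} = R + R^{2} + R \left(\frac{334}{3} + \frac{R}{3}\right)$ ($s{\left(R \right)} = \left(R^{2} + \frac{334 + R}{3} R\right) + R = \left(R^{2} + \left(334 + R\right) \frac{1}{3} R\right) + R = \left(R^{2} + \left(\frac{334}{3} + \frac{R}{3}\right) R\right) + R = \left(R^{2} + R \left(\frac{334}{3} + \frac{R}{3}\right)\right) + R = R + R^{2} + R \left(\frac{334}{3} + \frac{R}{3}\right)$)
$394 \cdot 667 + s{\left(95 \right)} = 394 \cdot 667 + \frac{1}{3} \cdot 95 \left(337 + 4 \cdot 95\right) = 262798 + \frac{1}{3} \cdot 95 \left(337 + 380\right) = 262798 + \frac{1}{3} \cdot 95 \cdot 717 = 262798 + 22705 = 285503$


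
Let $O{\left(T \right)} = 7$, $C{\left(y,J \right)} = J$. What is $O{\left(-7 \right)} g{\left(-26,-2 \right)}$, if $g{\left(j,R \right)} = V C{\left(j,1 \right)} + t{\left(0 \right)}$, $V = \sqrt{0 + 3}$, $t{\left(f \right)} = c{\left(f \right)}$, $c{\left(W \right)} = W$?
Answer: $7 \sqrt{3} \approx 12.124$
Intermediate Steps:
$t{\left(f \right)} = f$
$V = \sqrt{3} \approx 1.732$
$g{\left(j,R \right)} = \sqrt{3}$ ($g{\left(j,R \right)} = \sqrt{3} \cdot 1 + 0 = \sqrt{3} + 0 = \sqrt{3}$)
$O{\left(-7 \right)} g{\left(-26,-2 \right)} = 7 \sqrt{3}$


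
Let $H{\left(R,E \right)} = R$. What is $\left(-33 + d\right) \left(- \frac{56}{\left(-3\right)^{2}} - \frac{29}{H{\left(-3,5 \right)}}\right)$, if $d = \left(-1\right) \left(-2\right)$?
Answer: $- \frac{961}{9} \approx -106.78$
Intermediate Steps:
$d = 2$
$\left(-33 + d\right) \left(- \frac{56}{\left(-3\right)^{2}} - \frac{29}{H{\left(-3,5 \right)}}\right) = \left(-33 + 2\right) \left(- \frac{56}{\left(-3\right)^{2}} - \frac{29}{-3}\right) = - 31 \left(- \frac{56}{9} - - \frac{29}{3}\right) = - 31 \left(\left(-56\right) \frac{1}{9} + \frac{29}{3}\right) = - 31 \left(- \frac{56}{9} + \frac{29}{3}\right) = \left(-31\right) \frac{31}{9} = - \frac{961}{9}$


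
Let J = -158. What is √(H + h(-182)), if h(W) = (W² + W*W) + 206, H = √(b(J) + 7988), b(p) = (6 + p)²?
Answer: √(66454 + 2*√7773) ≈ 258.13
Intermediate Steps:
H = 2*√7773 (H = √((6 - 158)² + 7988) = √((-152)² + 7988) = √(23104 + 7988) = √31092 = 2*√7773 ≈ 176.33)
h(W) = 206 + 2*W² (h(W) = (W² + W²) + 206 = 2*W² + 206 = 206 + 2*W²)
√(H + h(-182)) = √(2*√7773 + (206 + 2*(-182)²)) = √(2*√7773 + (206 + 2*33124)) = √(2*√7773 + (206 + 66248)) = √(2*√7773 + 66454) = √(66454 + 2*√7773)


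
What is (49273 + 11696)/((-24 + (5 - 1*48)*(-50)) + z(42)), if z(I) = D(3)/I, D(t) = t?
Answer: 853566/29765 ≈ 28.677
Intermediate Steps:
z(I) = 3/I
(49273 + 11696)/((-24 + (5 - 1*48)*(-50)) + z(42)) = (49273 + 11696)/((-24 + (5 - 1*48)*(-50)) + 3/42) = 60969/((-24 + (5 - 48)*(-50)) + 3*(1/42)) = 60969/((-24 - 43*(-50)) + 1/14) = 60969/((-24 + 2150) + 1/14) = 60969/(2126 + 1/14) = 60969/(29765/14) = 60969*(14/29765) = 853566/29765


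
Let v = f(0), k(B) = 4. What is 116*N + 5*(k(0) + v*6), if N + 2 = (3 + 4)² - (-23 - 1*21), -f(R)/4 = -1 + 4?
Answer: 10216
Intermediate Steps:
f(R) = -12 (f(R) = -4*(-1 + 4) = -4*3 = -12)
v = -12
N = 91 (N = -2 + ((3 + 4)² - (-23 - 1*21)) = -2 + (7² - (-23 - 21)) = -2 + (49 - 1*(-44)) = -2 + (49 + 44) = -2 + 93 = 91)
116*N + 5*(k(0) + v*6) = 116*91 + 5*(4 - 12*6) = 10556 + 5*(4 - 72) = 10556 + 5*(-68) = 10556 - 340 = 10216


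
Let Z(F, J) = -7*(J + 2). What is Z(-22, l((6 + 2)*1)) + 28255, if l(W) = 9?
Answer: 28178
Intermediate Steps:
Z(F, J) = -14 - 7*J (Z(F, J) = -7*(2 + J) = -14 - 7*J)
Z(-22, l((6 + 2)*1)) + 28255 = (-14 - 7*9) + 28255 = (-14 - 63) + 28255 = -77 + 28255 = 28178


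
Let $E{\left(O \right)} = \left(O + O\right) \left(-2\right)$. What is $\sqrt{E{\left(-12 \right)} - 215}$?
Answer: $i \sqrt{167} \approx 12.923 i$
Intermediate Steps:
$E{\left(O \right)} = - 4 O$ ($E{\left(O \right)} = 2 O \left(-2\right) = - 4 O$)
$\sqrt{E{\left(-12 \right)} - 215} = \sqrt{\left(-4\right) \left(-12\right) - 215} = \sqrt{48 - 215} = \sqrt{-167} = i \sqrt{167}$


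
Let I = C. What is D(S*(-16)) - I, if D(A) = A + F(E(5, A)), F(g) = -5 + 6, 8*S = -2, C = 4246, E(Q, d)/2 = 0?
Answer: -4241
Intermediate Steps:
E(Q, d) = 0 (E(Q, d) = 2*0 = 0)
S = -¼ (S = (⅛)*(-2) = -¼ ≈ -0.25000)
F(g) = 1
I = 4246
D(A) = 1 + A (D(A) = A + 1 = 1 + A)
D(S*(-16)) - I = (1 - ¼*(-16)) - 1*4246 = (1 + 4) - 4246 = 5 - 4246 = -4241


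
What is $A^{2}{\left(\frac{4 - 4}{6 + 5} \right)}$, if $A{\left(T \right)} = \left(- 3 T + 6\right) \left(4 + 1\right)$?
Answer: $900$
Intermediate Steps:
$A{\left(T \right)} = 30 - 15 T$ ($A{\left(T \right)} = \left(6 - 3 T\right) 5 = 30 - 15 T$)
$A^{2}{\left(\frac{4 - 4}{6 + 5} \right)} = \left(30 - 15 \frac{4 - 4}{6 + 5}\right)^{2} = \left(30 - 15 \cdot \frac{0}{11}\right)^{2} = \left(30 - 15 \cdot 0 \cdot \frac{1}{11}\right)^{2} = \left(30 - 0\right)^{2} = \left(30 + 0\right)^{2} = 30^{2} = 900$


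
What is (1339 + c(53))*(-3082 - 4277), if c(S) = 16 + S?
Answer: -10361472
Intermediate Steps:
(1339 + c(53))*(-3082 - 4277) = (1339 + (16 + 53))*(-3082 - 4277) = (1339 + 69)*(-7359) = 1408*(-7359) = -10361472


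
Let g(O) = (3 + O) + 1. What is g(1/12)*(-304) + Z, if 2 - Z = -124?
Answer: -3346/3 ≈ -1115.3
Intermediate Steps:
g(O) = 4 + O
Z = 126 (Z = 2 - 1*(-124) = 2 + 124 = 126)
g(1/12)*(-304) + Z = (4 + 1/12)*(-304) + 126 = (49/12)*(-304) + 126 = -3724/3 + 126 = -3346/3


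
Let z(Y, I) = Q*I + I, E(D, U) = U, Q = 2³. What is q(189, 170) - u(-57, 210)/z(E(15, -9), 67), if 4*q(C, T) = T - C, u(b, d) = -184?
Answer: -10721/2412 ≈ -4.4449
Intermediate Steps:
Q = 8
z(Y, I) = 9*I (z(Y, I) = 8*I + I = 9*I)
q(C, T) = -C/4 + T/4 (q(C, T) = (T - C)/4 = -C/4 + T/4)
q(189, 170) - u(-57, 210)/z(E(15, -9), 67) = (-¼*189 + (¼)*170) - (-184)/(9*67) = (-189/4 + 85/2) - (-184)/603 = -19/4 - (-184)/603 = -19/4 - 1*(-184/603) = -19/4 + 184/603 = -10721/2412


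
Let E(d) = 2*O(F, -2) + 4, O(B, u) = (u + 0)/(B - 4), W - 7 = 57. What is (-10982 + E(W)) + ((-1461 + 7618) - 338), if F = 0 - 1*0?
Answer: -5158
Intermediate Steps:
W = 64 (W = 7 + 57 = 64)
F = 0 (F = 0 + 0 = 0)
O(B, u) = u/(-4 + B)
E(d) = 5 (E(d) = 2*(-2/(-4 + 0)) + 4 = 2*(-2/(-4)) + 4 = 2*(-2*(-¼)) + 4 = 2*(½) + 4 = 1 + 4 = 5)
(-10982 + E(W)) + ((-1461 + 7618) - 338) = (-10982 + 5) + ((-1461 + 7618) - 338) = -10977 + (6157 - 338) = -10977 + 5819 = -5158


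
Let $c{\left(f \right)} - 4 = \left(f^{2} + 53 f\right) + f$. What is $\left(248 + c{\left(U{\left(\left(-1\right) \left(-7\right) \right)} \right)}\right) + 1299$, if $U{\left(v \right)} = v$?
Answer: $1978$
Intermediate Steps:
$c{\left(f \right)} = 4 + f^{2} + 54 f$ ($c{\left(f \right)} = 4 + \left(\left(f^{2} + 53 f\right) + f\right) = 4 + \left(f^{2} + 54 f\right) = 4 + f^{2} + 54 f$)
$\left(248 + c{\left(U{\left(\left(-1\right) \left(-7\right) \right)} \right)}\right) + 1299 = \left(248 + \left(4 + \left(\left(-1\right) \left(-7\right)\right)^{2} + 54 \left(\left(-1\right) \left(-7\right)\right)\right)\right) + 1299 = \left(248 + \left(4 + 7^{2} + 54 \cdot 7\right)\right) + 1299 = \left(248 + \left(4 + 49 + 378\right)\right) + 1299 = \left(248 + 431\right) + 1299 = 679 + 1299 = 1978$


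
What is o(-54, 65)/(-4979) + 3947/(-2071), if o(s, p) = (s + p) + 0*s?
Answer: -19674894/10311509 ≈ -1.9081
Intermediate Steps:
o(s, p) = p + s (o(s, p) = (p + s) + 0 = p + s)
o(-54, 65)/(-4979) + 3947/(-2071) = (65 - 54)/(-4979) + 3947/(-2071) = 11*(-1/4979) + 3947*(-1/2071) = -11/4979 - 3947/2071 = -19674894/10311509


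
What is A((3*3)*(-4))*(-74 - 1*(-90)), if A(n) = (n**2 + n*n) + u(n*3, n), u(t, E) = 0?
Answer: 41472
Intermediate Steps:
A(n) = 2*n**2 (A(n) = (n**2 + n*n) + 0 = (n**2 + n**2) + 0 = 2*n**2 + 0 = 2*n**2)
A((3*3)*(-4))*(-74 - 1*(-90)) = (2*((3*3)*(-4))**2)*(-74 - 1*(-90)) = (2*(9*(-4))**2)*(-74 + 90) = (2*(-36)**2)*16 = (2*1296)*16 = 2592*16 = 41472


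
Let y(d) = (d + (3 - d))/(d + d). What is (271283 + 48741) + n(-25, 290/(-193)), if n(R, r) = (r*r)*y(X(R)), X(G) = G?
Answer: 11920568930/37249 ≈ 3.2002e+5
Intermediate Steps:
y(d) = 3/(2*d) (y(d) = 3/((2*d)) = 3*(1/(2*d)) = 3/(2*d))
n(R, r) = 3*r²/(2*R) (n(R, r) = (r*r)*(3/(2*R)) = r²*(3/(2*R)) = 3*r²/(2*R))
(271283 + 48741) + n(-25, 290/(-193)) = (271283 + 48741) + (3/2)*(290/(-193))²/(-25) = 320024 + (3/2)*(-1/25)*(290*(-1/193))² = 320024 + (3/2)*(-1/25)*(-290/193)² = 320024 + (3/2)*(-1/25)*(84100/37249) = 320024 - 5046/37249 = 11920568930/37249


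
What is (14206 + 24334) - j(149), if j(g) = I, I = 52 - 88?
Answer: 38576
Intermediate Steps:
I = -36
j(g) = -36
(14206 + 24334) - j(149) = (14206 + 24334) - 1*(-36) = 38540 + 36 = 38576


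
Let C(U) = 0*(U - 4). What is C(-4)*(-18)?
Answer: 0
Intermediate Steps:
C(U) = 0 (C(U) = 0*(-4 + U) = 0)
C(-4)*(-18) = 0*(-18) = 0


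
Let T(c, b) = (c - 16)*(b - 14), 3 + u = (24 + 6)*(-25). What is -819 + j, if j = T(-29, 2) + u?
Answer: -1032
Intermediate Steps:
u = -753 (u = -3 + (24 + 6)*(-25) = -3 + 30*(-25) = -3 - 750 = -753)
T(c, b) = (-16 + c)*(-14 + b)
j = -213 (j = (224 - 16*2 - 14*(-29) + 2*(-29)) - 753 = (224 - 32 + 406 - 58) - 753 = 540 - 753 = -213)
-819 + j = -819 - 213 = -1032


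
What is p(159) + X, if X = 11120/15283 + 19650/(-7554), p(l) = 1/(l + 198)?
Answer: -755954804/404067237 ≈ -1.8709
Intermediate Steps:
p(l) = 1/(198 + l)
X = -36051745/19241297 (X = 11120*(1/15283) + 19650*(-1/7554) = 11120/15283 - 3275/1259 = -36051745/19241297 ≈ -1.8737)
p(159) + X = 1/(198 + 159) - 36051745/19241297 = 1/357 - 36051745/19241297 = -755954804/404067237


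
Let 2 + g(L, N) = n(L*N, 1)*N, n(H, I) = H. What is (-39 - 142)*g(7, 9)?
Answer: -102265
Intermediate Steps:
g(L, N) = -2 + L*N**2 (g(L, N) = -2 + (L*N)*N = -2 + L*N**2)
(-39 - 142)*g(7, 9) = (-39 - 142)*(-2 + 7*9**2) = -181*(-2 + 7*81) = -181*(-2 + 567) = -181*565 = -102265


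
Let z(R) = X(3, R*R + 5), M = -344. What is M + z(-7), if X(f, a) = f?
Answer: -341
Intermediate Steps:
z(R) = 3
M + z(-7) = -344 + 3 = -341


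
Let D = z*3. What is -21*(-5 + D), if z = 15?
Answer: -840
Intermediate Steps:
D = 45 (D = 15*3 = 45)
-21*(-5 + D) = -21*(-5 + 45) = -21*40 = -840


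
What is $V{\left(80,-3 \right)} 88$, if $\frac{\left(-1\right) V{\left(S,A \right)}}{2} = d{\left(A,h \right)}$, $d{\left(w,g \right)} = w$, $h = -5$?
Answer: $528$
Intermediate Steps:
$V{\left(S,A \right)} = - 2 A$
$V{\left(80,-3 \right)} 88 = \left(-2\right) \left(-3\right) 88 = 6 \cdot 88 = 528$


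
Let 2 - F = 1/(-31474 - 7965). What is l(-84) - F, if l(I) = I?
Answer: -3391755/39439 ≈ -86.000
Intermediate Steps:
F = 78879/39439 (F = 2 - 1/(-31474 - 7965) = 2 - 1/(-39439) = 2 - 1*(-1/39439) = 2 + 1/39439 = 78879/39439 ≈ 2.0000)
l(-84) - F = -84 - 1*78879/39439 = -84 - 78879/39439 = -3391755/39439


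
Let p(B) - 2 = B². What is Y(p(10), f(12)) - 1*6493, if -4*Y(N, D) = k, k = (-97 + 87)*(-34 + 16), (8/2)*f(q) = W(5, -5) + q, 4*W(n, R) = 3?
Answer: -6538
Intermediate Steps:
p(B) = 2 + B²
W(n, R) = ¾ (W(n, R) = (¼)*3 = ¾)
f(q) = 3/16 + q/4 (f(q) = (¾ + q)/4 = 3/16 + q/4)
k = 180 (k = -10*(-18) = 180)
Y(N, D) = -45 (Y(N, D) = -¼*180 = -45)
Y(p(10), f(12)) - 1*6493 = -45 - 1*6493 = -45 - 6493 = -6538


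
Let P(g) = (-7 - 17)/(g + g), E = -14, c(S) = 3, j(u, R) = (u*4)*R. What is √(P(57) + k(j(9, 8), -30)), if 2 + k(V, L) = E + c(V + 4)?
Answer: I*√4769/19 ≈ 3.6346*I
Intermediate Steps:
j(u, R) = 4*R*u (j(u, R) = (4*u)*R = 4*R*u)
P(g) = -12/g (P(g) = -24*1/(2*g) = -12/g)
k(V, L) = -13 (k(V, L) = -2 + (-14 + 3) = -2 - 11 = -13)
√(P(57) + k(j(9, 8), -30)) = √(-12/57 - 13) = √(-12*1/57 - 13) = √(-4/19 - 13) = √(-251/19) = I*√4769/19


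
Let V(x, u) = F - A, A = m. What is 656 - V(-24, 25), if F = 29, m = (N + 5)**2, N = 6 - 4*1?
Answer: 676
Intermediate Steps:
N = 2 (N = 6 - 4 = 2)
m = 49 (m = (2 + 5)**2 = 7**2 = 49)
A = 49
V(x, u) = -20 (V(x, u) = 29 - 1*49 = 29 - 49 = -20)
656 - V(-24, 25) = 656 - 1*(-20) = 656 + 20 = 676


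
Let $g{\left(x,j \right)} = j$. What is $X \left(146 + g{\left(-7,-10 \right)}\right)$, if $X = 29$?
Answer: $3944$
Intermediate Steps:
$X \left(146 + g{\left(-7,-10 \right)}\right) = 29 \left(146 - 10\right) = 29 \cdot 136 = 3944$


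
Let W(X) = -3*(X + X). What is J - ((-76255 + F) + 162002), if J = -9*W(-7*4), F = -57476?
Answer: -29783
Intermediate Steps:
W(X) = -6*X
J = -1512 (J = -(-54)*(-7*4) = -(-54)*(-28) = -9*168 = -1512)
J - ((-76255 + F) + 162002) = -1512 - ((-76255 - 57476) + 162002) = -1512 - (-133731 + 162002) = -1512 - 1*28271 = -1512 - 28271 = -29783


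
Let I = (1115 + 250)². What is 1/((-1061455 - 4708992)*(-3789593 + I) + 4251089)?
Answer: 1/11116008697585 ≈ 8.9960e-14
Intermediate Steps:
I = 1863225 (I = 1365² = 1863225)
1/((-1061455 - 4708992)*(-3789593 + I) + 4251089) = 1/((-1061455 - 4708992)*(-3789593 + 1863225) + 4251089) = 1/(-5770447*(-1926368) + 4251089) = 1/(11116004446496 + 4251089) = 1/11116008697585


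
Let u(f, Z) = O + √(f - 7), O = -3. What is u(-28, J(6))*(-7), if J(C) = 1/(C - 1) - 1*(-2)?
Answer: 21 - 7*I*√35 ≈ 21.0 - 41.413*I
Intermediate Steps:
J(C) = 2 + 1/(-1 + C) (J(C) = 1/(-1 + C) + 2 = 2 + 1/(-1 + C))
u(f, Z) = -3 + √(-7 + f) (u(f, Z) = -3 + √(f - 7) = -3 + √(-7 + f))
u(-28, J(6))*(-7) = (-3 + √(-7 - 28))*(-7) = (-3 + √(-35))*(-7) = (-3 + I*√35)*(-7) = 21 - 7*I*√35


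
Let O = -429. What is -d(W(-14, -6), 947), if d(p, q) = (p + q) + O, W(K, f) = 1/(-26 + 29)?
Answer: -1555/3 ≈ -518.33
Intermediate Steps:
W(K, f) = ⅓ (W(K, f) = 1/3 = ⅓)
d(p, q) = -429 + p + q (d(p, q) = (p + q) - 429 = -429 + p + q)
-d(W(-14, -6), 947) = -(-429 + ⅓ + 947) = -1*1555/3 = -1555/3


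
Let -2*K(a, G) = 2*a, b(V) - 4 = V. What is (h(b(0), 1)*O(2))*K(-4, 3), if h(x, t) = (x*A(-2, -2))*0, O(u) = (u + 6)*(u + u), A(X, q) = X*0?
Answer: 0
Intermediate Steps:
A(X, q) = 0
b(V) = 4 + V
O(u) = 2*u*(6 + u) (O(u) = (6 + u)*(2*u) = 2*u*(6 + u))
h(x, t) = 0 (h(x, t) = (x*0)*0 = 0*0 = 0)
K(a, G) = -a
(h(b(0), 1)*O(2))*K(-4, 3) = (0*(2*2*(6 + 2)))*(-1*(-4)) = (0*(2*2*8))*4 = (0*32)*4 = 0*4 = 0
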